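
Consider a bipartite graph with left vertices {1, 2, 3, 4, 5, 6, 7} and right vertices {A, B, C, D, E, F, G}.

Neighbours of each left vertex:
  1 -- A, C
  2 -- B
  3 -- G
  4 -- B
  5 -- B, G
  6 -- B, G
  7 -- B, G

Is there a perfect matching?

The set {2, 3, 4, 5, 6, 7} has only 2 neighbours ({B, G}), so by Hall's theorem at most 3 of the 7 left vertices can be matched.
Hence no matching covers every left vertex.

No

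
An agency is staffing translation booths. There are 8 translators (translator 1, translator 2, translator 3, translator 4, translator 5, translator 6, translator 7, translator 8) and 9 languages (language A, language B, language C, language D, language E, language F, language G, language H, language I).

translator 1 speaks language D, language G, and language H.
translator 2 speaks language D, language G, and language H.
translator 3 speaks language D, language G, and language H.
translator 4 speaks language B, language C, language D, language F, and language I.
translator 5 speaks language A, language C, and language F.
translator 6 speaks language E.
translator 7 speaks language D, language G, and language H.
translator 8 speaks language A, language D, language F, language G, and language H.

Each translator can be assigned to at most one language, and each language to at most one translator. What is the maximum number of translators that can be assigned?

A valid assignment of size 7: translator 1→language D, translator 2→language H, translator 3→language G, translator 4→language B, translator 5→language A, translator 6→language E, translator 8→language F.
The set {translator 1, translator 2, translator 3, translator 7} has only 3 neighbours ({language D, language G, language H}), so by Hall's theorem at most 7 of the 8 translators can be matched.

7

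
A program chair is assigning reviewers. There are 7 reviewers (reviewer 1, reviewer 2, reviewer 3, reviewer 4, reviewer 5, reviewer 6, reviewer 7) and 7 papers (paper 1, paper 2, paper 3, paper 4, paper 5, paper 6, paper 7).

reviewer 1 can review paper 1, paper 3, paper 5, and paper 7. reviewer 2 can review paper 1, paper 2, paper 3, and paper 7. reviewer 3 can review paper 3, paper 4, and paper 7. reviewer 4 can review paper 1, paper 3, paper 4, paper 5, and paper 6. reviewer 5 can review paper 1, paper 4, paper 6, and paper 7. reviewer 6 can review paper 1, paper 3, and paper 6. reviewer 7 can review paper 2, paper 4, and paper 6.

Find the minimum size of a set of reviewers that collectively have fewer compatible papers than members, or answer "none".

A matching saturating every reviewer exists, for instance reviewer 1→paper 3, reviewer 2→paper 2, reviewer 3→paper 7, reviewer 4→paper 5, reviewer 5→paper 6, reviewer 6→paper 1, reviewer 7→paper 4.
By Hall's marriage theorem, this means |N(S)| ≥ |S| for every subset S, so no violating subset exists.

none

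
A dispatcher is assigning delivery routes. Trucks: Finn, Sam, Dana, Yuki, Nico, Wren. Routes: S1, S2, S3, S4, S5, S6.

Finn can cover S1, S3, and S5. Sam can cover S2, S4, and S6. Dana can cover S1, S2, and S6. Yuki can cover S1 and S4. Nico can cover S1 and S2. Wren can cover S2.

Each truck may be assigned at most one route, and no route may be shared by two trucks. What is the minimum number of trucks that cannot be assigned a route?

For example, pair Finn-S3, Sam-S4, Dana-S6, Yuki-S1, Nico-S2.
The set {Sam, Dana, Yuki, Nico, Wren} has only 4 neighbours ({S1, S2, S4, S6}), so by Hall's theorem at most 5 of the 6 trucks can be matched.
That matches 5 of the 6, leaving 1 unmatched; no matching can do better.

1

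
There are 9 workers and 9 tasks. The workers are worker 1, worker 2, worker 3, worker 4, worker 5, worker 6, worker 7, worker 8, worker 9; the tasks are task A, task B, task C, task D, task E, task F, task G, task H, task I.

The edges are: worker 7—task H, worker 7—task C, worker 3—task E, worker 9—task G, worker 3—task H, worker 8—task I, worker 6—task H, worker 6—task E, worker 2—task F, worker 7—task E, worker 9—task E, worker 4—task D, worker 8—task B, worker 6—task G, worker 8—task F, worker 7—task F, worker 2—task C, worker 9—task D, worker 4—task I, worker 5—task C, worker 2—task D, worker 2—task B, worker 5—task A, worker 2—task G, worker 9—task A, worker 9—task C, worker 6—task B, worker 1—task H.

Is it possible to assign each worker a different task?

One maximum matching: worker 1→task H, worker 2→task D, worker 3→task E, worker 4→task I, worker 5→task C, worker 6→task G, worker 7→task F, worker 8→task B, worker 9→task A.
All 9 workers are covered.

Yes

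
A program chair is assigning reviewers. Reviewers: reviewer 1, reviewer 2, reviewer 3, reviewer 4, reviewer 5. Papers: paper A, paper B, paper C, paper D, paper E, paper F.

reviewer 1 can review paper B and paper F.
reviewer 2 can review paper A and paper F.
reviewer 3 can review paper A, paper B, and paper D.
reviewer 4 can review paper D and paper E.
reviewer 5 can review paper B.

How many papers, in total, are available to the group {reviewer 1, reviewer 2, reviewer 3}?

The union of neighbours of {reviewer 1, reviewer 2, reviewer 3} is {paper A, paper B, paper D, paper F}, which has 4 elements.
Since |N(S)| = 4 ≥ |S| = 3, Hall's condition holds for this subset.

4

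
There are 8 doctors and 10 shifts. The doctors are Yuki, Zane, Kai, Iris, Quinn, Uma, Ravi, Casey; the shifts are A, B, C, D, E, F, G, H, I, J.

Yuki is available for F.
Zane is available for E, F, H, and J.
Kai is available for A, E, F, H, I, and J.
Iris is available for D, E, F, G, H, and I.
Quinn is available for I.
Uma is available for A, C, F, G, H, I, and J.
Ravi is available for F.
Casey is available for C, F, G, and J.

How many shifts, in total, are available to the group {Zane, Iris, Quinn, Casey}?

The union of neighbours of {Zane, Iris, Quinn, Casey} is {C, D, E, F, G, H, I, J}, which has 8 elements.
Since |N(S)| = 8 ≥ |S| = 4, Hall's condition holds for this subset.

8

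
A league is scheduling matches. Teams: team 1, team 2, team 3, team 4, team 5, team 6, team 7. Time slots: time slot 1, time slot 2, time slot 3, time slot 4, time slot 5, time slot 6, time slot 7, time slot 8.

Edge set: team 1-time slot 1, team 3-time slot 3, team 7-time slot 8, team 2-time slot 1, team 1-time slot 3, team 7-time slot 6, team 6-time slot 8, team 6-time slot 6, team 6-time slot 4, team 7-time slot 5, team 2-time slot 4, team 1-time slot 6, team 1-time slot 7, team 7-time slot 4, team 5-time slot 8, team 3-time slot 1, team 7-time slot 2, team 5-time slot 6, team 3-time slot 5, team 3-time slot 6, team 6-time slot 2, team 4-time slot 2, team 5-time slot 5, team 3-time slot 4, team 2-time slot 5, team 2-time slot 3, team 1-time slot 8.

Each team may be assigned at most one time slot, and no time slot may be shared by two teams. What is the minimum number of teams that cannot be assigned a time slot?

0

For example, pair team 1–time slot 7, team 2–time slot 3, team 3–time slot 4, team 4–time slot 2, team 5–time slot 5, team 6–time slot 6, team 7–time slot 8.
All 7 teams are matched, so no larger matching exists.
That matches 7 of the 7, leaving 0 unmatched; no matching can do better.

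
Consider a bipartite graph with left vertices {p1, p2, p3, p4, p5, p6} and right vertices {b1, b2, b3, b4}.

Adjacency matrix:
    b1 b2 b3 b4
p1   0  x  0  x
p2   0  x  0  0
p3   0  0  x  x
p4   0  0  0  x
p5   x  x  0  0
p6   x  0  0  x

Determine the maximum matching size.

For example, pair p1→b4, p2→b2, p3→b3, p5→b1.
The set {p1, p2, p4, p5, p6} has only 3 neighbours ({b1, b2, b4}), so by Hall's theorem at most 4 of the 6 left vertices can be matched.

4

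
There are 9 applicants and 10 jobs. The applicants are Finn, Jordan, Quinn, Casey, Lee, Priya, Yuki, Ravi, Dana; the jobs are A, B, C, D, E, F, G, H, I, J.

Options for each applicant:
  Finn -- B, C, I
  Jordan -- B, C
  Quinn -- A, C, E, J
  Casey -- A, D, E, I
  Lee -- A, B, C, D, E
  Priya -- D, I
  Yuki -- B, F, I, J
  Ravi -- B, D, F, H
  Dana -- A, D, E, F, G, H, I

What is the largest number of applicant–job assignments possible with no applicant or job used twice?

One maximum matching: Finn-I, Jordan-C, Quinn-J, Casey-E, Lee-A, Priya-D, Yuki-F, Ravi-B, Dana-G.
All 9 applicants are matched, so no larger matching exists.

9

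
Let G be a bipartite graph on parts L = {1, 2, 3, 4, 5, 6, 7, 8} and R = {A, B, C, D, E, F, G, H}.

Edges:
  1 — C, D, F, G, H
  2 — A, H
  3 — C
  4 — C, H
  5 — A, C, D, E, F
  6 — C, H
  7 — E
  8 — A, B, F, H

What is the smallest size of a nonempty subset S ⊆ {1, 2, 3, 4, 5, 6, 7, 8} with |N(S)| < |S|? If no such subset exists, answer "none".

Take S = {3, 4, 6}. Its neighbourhood is {C, H}, so |N(S)| = 2 < |S| = 3.
Every subset of size less than 3 has at least as many neighbours as members, so 3 is the minimum.

3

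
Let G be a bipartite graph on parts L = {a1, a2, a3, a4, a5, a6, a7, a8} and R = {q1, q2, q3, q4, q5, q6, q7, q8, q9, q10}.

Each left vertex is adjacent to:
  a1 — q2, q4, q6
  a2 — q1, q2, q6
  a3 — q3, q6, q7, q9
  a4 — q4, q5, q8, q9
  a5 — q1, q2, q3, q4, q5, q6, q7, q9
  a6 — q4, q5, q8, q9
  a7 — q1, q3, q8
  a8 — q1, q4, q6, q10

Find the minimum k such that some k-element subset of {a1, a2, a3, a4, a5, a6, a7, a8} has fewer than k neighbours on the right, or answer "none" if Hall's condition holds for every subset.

none

A matching saturating every left vertex exists, for instance a1→q2, a2→q1, a3→q7, a4→q9, a5→q4, a6→q5, a7→q8, a8→q6.
By Hall's marriage theorem, this means |N(S)| ≥ |S| for every subset S, so no violating subset exists.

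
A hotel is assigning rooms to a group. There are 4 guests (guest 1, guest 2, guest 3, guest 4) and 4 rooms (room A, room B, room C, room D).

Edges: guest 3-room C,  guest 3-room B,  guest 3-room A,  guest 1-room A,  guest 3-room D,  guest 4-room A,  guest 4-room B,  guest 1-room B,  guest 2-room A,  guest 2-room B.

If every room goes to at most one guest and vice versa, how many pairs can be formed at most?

3

One maximum matching: guest 1→room A, guest 2→room B, guest 3→room D.
The set {guest 1, guest 2, guest 4} has only 2 neighbours ({room A, room B}), so by Hall's theorem at most 3 of the 4 guests can be matched.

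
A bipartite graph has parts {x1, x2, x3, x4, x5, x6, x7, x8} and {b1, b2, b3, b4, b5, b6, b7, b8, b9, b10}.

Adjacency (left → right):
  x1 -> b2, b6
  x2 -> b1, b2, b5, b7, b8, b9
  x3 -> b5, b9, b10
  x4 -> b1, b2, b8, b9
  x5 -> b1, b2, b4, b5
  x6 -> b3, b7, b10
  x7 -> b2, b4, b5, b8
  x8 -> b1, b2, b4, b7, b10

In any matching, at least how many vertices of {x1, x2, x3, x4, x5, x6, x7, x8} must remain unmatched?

One maximum matching: x1→b6, x2→b1, x3→b9, x4→b8, x5→b4, x6→b3, x7→b5, x8→b7.
All 8 left vertices are matched, so no larger matching exists.
That matches 8 of the 8, leaving 0 unmatched; no matching can do better.

0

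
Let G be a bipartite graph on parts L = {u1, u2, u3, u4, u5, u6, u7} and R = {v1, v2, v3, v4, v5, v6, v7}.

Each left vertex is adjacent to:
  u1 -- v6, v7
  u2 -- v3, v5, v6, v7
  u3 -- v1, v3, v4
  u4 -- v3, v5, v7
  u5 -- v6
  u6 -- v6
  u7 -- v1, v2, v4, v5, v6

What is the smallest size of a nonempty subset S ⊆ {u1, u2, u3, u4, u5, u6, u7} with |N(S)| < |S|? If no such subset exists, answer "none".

Take S = {u5, u6}. Its neighbourhood is {v6}, so |N(S)| = 1 < |S| = 2.
No single vertex violates Hall's condition since each has at least one neighbour, so 2 is the minimum.

2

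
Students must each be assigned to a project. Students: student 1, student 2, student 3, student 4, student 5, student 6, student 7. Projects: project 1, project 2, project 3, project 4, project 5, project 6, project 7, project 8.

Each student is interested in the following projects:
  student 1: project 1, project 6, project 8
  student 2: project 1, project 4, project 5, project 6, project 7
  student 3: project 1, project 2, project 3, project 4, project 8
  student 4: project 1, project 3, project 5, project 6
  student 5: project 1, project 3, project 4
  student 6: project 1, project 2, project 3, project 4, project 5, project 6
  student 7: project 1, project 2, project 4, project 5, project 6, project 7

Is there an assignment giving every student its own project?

Yes

A valid assignment of size 7: student 1-project 8, student 2-project 6, student 3-project 2, student 4-project 1, student 5-project 4, student 6-project 3, student 7-project 7.
All 7 students are covered.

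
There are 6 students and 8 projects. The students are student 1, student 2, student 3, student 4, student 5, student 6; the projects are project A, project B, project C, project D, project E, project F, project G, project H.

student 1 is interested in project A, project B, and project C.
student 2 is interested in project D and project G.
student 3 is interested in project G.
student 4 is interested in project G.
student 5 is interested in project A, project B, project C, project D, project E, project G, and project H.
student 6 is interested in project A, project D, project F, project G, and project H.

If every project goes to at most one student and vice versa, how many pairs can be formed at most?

For example, pair student 1→project A, student 2→project D, student 3→project G, student 5→project C, student 6→project H.
The set {student 3, student 4} has only 1 neighbour ({project G}), so by Hall's theorem at most 5 of the 6 students can be matched.

5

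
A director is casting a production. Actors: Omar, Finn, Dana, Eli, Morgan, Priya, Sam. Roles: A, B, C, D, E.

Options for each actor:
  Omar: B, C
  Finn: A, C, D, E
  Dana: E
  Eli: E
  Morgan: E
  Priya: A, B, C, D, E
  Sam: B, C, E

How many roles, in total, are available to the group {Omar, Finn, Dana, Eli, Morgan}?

The union of neighbours of {Omar, Finn, Dana, Eli, Morgan} is {A, B, C, D, E}, which has 5 elements.
Since |N(S)| = 5 ≥ |S| = 5, Hall's condition holds for this subset.

5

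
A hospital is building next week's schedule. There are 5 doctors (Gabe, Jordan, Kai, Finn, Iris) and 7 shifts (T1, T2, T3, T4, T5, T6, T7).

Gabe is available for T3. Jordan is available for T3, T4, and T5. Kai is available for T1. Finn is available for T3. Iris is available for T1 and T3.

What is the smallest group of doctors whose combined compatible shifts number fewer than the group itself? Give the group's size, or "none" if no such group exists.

2

Take S = {Gabe, Finn}. Its neighbourhood is {T3}, so |N(S)| = 1 < |S| = 2.
No single vertex violates Hall's condition since each has at least one neighbour, so 2 is the minimum.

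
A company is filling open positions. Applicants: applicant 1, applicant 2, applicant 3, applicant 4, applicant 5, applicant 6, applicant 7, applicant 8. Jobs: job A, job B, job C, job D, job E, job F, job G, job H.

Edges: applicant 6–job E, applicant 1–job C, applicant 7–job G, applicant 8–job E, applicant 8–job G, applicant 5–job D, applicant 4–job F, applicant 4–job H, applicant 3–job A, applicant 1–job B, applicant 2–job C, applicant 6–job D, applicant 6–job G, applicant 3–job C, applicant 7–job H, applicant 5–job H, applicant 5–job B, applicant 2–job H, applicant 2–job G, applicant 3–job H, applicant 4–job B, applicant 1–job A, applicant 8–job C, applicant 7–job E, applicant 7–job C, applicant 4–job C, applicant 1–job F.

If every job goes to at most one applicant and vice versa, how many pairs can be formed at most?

8

For example, pair applicant 1-job F, applicant 2-job C, applicant 3-job A, applicant 4-job B, applicant 5-job D, applicant 6-job E, applicant 7-job H, applicant 8-job G.
This saturates every applicant, so 8 is the maximum.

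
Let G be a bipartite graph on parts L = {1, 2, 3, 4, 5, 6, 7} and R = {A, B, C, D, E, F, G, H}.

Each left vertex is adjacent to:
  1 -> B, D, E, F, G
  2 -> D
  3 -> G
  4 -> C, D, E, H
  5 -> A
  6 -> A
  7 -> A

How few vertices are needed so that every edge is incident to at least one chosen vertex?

A maximum matching has 5 edges (e.g. 1–B, 2–D, 3–G, 4–E, 5–A).
By König's theorem the minimum vertex cover has the same size. One such cover is {1, 2, 3, 4, A}.

5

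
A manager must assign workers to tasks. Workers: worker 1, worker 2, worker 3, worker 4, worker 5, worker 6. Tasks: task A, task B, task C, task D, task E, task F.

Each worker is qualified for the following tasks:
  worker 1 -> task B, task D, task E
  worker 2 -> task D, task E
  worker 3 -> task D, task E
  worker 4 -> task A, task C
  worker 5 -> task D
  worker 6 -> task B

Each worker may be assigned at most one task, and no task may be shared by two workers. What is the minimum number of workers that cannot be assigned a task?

One maximum matching: worker 1–task B, worker 2–task D, worker 3–task E, worker 4–task A.
The set {worker 1, worker 2, worker 3, worker 5, worker 6} has only 3 neighbours ({task B, task D, task E}), so by Hall's theorem at most 4 of the 6 workers can be matched.
That matches 4 of the 6, leaving 2 unmatched; no matching can do better.

2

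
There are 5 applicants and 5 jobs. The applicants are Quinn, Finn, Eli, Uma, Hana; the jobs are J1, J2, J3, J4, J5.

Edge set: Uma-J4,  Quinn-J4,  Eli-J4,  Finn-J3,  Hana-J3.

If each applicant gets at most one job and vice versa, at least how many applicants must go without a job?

For example, pair Quinn→J4, Finn→J3.
The set {Quinn, Finn, Eli, Uma, Hana} has only 2 neighbours ({J3, J4}), so by Hall's theorem at most 2 of the 5 applicants can be matched.
That matches 2 of the 5, leaving 3 unmatched; no matching can do better.

3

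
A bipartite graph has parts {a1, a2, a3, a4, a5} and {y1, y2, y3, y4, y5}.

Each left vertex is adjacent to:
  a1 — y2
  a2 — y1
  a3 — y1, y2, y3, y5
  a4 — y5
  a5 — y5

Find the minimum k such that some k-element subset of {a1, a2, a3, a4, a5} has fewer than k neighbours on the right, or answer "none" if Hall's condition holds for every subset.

2

Take S = {a4, a5}. Its neighbourhood is {y5}, so |N(S)| = 1 < |S| = 2.
No single vertex violates Hall's condition since each has at least one neighbour, so 2 is the minimum.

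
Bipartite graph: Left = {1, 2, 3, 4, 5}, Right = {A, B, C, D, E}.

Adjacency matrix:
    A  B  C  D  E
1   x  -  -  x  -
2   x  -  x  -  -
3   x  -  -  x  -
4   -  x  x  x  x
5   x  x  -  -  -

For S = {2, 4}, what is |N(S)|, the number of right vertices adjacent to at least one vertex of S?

5

The union of neighbours of {2, 4} is {A, B, C, D, E}, which has 5 elements.
Since |N(S)| = 5 ≥ |S| = 2, Hall's condition holds for this subset.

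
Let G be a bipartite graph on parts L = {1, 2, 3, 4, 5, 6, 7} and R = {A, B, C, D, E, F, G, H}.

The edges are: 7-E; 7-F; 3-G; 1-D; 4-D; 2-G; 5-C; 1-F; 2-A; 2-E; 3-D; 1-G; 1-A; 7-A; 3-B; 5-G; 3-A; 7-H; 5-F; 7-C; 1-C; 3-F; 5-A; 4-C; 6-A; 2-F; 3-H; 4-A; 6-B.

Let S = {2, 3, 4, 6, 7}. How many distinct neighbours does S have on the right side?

8

The union of neighbours of {2, 3, 4, 6, 7} is {A, B, C, D, E, F, G, H}, which has 8 elements.
Since |N(S)| = 8 ≥ |S| = 5, Hall's condition holds for this subset.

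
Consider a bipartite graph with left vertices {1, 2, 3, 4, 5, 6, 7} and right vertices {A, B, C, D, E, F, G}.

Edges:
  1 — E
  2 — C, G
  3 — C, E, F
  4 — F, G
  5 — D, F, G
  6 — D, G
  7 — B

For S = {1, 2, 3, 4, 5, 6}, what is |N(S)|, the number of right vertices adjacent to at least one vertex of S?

The union of neighbours of {1, 2, 3, 4, 5, 6} is {C, D, E, F, G}, which has 5 elements.
Since |N(S)| = 5 < |S| = 6, Hall's condition fails for this subset.

5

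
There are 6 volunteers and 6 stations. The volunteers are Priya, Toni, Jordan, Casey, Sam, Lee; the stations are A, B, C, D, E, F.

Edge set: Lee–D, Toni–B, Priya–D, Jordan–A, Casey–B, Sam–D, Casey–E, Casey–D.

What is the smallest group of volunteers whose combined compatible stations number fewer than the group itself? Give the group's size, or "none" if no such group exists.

Take S = {Priya, Sam}. Its neighbourhood is {D}, so |N(S)| = 1 < |S| = 2.
No single vertex violates Hall's condition since each has at least one neighbour, so 2 is the minimum.

2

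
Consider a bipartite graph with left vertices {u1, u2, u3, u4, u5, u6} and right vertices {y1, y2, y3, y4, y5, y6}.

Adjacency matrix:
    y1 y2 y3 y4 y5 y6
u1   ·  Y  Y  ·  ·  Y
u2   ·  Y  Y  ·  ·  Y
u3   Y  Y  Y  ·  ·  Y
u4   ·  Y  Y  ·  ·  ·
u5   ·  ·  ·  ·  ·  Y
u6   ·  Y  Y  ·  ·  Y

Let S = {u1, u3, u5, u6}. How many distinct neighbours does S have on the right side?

The union of neighbours of {u1, u3, u5, u6} is {y1, y2, y3, y6}, which has 4 elements.
Since |N(S)| = 4 ≥ |S| = 4, Hall's condition holds for this subset.

4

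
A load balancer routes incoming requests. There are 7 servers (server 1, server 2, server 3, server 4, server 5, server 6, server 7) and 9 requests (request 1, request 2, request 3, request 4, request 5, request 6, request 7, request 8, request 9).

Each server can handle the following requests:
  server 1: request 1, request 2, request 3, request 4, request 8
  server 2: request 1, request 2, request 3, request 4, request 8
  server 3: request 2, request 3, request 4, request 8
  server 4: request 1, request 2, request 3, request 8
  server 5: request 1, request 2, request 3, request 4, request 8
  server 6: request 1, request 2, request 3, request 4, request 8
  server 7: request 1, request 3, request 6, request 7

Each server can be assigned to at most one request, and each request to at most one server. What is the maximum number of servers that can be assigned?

One maximum matching: server 1-request 2, server 2-request 8, server 3-request 3, server 4-request 1, server 5-request 4, server 7-request 7.
The set {server 1, server 2, server 3, server 4, server 5, server 6} has only 5 neighbours ({request 1, request 2, request 3, request 4, request 8}), so by Hall's theorem at most 6 of the 7 servers can be matched.

6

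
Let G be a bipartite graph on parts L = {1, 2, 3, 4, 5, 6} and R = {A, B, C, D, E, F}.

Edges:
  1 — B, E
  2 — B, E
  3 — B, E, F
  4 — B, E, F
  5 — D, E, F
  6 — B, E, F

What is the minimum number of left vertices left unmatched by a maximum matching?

2

One maximum matching: 1–E, 2–B, 3–F, 5–D.
The set {1, 2, 3, 4, 6} has only 3 neighbours ({B, E, F}), so by Hall's theorem at most 4 of the 6 left vertices can be matched.
That matches 4 of the 6, leaving 2 unmatched; no matching can do better.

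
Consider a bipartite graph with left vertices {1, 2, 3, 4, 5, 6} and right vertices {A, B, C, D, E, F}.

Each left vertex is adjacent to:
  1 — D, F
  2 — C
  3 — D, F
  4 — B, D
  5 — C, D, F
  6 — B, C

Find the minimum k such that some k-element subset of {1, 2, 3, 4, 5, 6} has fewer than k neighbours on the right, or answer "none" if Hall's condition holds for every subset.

Take S = {1, 2, 3, 5}. Its neighbourhood is {C, D, F}, so |N(S)| = 3 < |S| = 4.
Every subset of size less than 4 has at least as many neighbours as members, so 4 is the minimum.

4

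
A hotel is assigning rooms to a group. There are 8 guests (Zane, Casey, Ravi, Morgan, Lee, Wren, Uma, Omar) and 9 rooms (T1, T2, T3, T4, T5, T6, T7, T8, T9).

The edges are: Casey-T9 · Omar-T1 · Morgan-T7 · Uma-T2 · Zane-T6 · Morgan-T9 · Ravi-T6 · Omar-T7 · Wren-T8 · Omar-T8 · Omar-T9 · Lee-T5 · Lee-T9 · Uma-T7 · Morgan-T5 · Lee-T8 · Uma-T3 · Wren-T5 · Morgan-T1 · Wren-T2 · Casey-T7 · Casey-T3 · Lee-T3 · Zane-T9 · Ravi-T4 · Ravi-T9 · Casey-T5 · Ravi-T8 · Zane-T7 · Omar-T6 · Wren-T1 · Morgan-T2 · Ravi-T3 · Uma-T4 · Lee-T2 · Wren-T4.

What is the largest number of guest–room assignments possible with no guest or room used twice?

8

For example, pair Zane-T9, Casey-T5, Ravi-T6, Morgan-T1, Lee-T3, Wren-T4, Uma-T2, Omar-T7.
All 8 guests are matched, so no larger matching exists.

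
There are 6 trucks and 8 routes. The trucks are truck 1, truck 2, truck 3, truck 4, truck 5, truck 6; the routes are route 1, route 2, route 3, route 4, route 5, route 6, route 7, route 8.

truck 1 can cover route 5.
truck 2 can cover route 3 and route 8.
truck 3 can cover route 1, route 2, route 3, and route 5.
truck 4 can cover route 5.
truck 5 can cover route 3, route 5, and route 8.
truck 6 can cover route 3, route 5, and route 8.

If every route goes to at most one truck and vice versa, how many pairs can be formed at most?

A valid assignment of size 4: truck 1–route 5, truck 2–route 8, truck 3–route 2, truck 5–route 3.
The set {truck 1, truck 2, truck 4, truck 5, truck 6} has only 3 neighbours ({route 3, route 5, route 8}), so by Hall's theorem at most 4 of the 6 trucks can be matched.

4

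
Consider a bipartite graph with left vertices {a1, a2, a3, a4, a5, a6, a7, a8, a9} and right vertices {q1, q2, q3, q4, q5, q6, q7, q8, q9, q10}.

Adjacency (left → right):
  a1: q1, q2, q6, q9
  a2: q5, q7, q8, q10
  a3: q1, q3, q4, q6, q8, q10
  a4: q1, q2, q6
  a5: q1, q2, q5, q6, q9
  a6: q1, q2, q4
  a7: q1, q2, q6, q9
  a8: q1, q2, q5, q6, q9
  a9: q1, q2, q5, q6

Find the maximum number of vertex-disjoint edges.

8

A valid assignment of size 8: a1–q2, a2–q7, a3–q8, a4–q1, a5–q5, a6–q4, a7–q6, a8–q9.
The set {a1, a4, a5, a7, a8, a9} has only 5 neighbours ({q1, q2, q5, q6, q9}), so by Hall's theorem at most 8 of the 9 left vertices can be matched.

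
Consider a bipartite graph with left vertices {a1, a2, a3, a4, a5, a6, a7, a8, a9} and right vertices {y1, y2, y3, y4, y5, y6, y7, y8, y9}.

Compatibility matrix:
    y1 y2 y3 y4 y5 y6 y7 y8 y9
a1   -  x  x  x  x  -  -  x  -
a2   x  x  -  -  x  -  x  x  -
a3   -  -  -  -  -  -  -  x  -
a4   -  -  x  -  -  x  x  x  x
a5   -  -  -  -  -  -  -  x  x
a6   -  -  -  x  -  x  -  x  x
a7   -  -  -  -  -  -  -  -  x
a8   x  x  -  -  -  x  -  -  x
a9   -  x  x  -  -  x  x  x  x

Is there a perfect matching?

The set {a3, a5, a7} has only 2 neighbours ({y8, y9}), so by Hall's theorem at most 8 of the 9 left vertices can be matched.
Hence no matching covers every left vertex.

No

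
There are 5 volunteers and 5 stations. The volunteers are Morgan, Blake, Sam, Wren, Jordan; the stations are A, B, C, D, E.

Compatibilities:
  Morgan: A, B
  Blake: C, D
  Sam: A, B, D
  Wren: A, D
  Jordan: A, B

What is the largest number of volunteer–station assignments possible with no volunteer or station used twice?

One maximum matching: Morgan-A, Blake-C, Sam-B, Wren-D.
The set {Morgan, Sam, Wren, Jordan} has only 3 neighbours ({A, B, D}), so by Hall's theorem at most 4 of the 5 volunteers can be matched.

4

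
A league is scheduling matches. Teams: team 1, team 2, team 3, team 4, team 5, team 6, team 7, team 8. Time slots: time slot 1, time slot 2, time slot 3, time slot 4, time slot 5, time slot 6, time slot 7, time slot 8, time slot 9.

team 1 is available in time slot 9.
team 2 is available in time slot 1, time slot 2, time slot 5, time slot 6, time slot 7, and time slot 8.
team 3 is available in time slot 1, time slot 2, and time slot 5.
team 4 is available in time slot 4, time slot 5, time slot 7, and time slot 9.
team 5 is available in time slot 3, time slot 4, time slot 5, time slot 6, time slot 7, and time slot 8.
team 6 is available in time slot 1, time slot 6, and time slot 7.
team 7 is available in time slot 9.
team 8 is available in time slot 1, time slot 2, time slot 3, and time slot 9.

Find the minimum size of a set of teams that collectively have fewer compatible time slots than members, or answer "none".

2

Take S = {team 1, team 7}. Its neighbourhood is {time slot 9}, so |N(S)| = 1 < |S| = 2.
No single vertex violates Hall's condition since each has at least one neighbour, so 2 is the minimum.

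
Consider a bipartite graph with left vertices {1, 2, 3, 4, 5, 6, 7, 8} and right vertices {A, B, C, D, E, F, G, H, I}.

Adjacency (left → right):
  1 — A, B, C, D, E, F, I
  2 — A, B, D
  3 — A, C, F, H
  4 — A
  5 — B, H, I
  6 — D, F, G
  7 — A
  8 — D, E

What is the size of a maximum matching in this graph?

For example, pair 1→B, 2→D, 3→C, 4→A, 5→H, 6→F, 8→E.
The set {4, 7} has only 1 neighbour ({A}), so by Hall's theorem at most 7 of the 8 left vertices can be matched.

7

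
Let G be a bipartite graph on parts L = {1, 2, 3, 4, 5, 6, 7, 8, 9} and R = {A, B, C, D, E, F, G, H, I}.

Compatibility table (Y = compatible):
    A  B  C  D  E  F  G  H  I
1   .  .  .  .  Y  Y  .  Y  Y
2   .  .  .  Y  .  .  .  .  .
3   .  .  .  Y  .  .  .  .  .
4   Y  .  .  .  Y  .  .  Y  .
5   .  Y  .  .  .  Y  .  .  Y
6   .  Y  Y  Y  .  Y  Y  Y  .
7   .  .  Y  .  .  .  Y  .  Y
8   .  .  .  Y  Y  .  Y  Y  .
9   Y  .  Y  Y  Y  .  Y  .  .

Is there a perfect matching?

The set {2, 3} has only 1 neighbour ({D}), so by Hall's theorem at most 8 of the 9 left vertices can be matched.
Hence no matching covers every left vertex.

No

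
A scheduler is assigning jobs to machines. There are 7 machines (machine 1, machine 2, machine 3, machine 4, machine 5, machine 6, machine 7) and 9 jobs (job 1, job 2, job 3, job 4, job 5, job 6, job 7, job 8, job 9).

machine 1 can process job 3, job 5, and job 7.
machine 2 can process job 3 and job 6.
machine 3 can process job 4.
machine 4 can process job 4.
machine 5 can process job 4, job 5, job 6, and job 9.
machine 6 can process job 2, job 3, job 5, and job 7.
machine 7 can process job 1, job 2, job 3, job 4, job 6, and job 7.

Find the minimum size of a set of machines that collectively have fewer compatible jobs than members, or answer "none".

2

Take S = {machine 3, machine 4}. Its neighbourhood is {job 4}, so |N(S)| = 1 < |S| = 2.
No single vertex violates Hall's condition since each has at least one neighbour, so 2 is the minimum.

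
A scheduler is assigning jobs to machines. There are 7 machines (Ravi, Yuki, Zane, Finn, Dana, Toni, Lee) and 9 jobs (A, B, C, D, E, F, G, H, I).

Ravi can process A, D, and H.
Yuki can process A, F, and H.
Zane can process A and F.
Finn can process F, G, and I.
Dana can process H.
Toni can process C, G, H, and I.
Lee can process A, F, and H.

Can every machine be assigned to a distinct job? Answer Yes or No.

No

The set {Yuki, Zane, Dana, Lee} has only 3 neighbours ({A, F, H}), so by Hall's theorem at most 6 of the 7 machines can be matched.
Hence no matching covers every machine.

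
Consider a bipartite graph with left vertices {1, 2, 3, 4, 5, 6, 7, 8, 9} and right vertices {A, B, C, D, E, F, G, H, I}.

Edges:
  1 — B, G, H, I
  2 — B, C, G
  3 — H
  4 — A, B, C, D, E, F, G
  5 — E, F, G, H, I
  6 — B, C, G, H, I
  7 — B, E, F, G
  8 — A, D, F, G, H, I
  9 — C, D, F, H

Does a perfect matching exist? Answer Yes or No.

Yes

A valid assignment of size 9: 1–B, 2–C, 3–H, 4–D, 5–G, 6–I, 7–E, 8–A, 9–F.
Every left vertex is matched, so this is a perfect matching.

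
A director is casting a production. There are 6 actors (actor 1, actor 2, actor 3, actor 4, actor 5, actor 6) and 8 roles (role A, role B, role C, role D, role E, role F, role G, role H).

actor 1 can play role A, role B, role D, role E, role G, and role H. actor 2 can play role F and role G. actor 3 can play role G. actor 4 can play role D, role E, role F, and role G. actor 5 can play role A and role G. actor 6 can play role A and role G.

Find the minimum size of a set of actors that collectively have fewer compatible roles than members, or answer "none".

3

Take S = {actor 3, actor 5, actor 6}. Its neighbourhood is {role A, role G}, so |N(S)| = 2 < |S| = 3.
Every subset of size less than 3 has at least as many neighbours as members, so 3 is the minimum.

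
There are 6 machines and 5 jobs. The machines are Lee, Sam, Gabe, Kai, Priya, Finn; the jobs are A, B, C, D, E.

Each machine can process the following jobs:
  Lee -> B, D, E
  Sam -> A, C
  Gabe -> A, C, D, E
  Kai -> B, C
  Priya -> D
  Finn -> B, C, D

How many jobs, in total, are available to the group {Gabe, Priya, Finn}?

5

The union of neighbours of {Gabe, Priya, Finn} is {A, B, C, D, E}, which has 5 elements.
Since |N(S)| = 5 ≥ |S| = 3, Hall's condition holds for this subset.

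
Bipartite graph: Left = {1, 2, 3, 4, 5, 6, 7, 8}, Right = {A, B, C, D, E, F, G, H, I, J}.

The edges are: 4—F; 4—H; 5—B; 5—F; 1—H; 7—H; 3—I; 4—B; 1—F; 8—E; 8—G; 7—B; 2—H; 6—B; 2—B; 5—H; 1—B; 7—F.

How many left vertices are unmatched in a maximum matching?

3

A valid assignment of size 5: 1-F, 2-H, 3-I, 4-B, 8-E.
The set {1, 2, 4, 5, 6, 7} has only 3 neighbours ({B, F, H}), so by Hall's theorem at most 5 of the 8 left vertices can be matched.
That matches 5 of the 8, leaving 3 unmatched; no matching can do better.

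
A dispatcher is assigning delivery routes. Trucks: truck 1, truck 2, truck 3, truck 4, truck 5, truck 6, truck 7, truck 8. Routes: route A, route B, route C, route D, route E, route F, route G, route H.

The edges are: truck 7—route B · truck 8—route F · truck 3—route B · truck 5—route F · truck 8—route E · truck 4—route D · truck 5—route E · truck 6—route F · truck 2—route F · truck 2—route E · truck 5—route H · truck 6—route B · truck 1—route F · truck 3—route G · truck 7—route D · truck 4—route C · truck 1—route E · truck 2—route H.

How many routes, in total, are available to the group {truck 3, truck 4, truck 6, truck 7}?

5

The union of neighbours of {truck 3, truck 4, truck 6, truck 7} is {route B, route C, route D, route F, route G}, which has 5 elements.
Since |N(S)| = 5 ≥ |S| = 4, Hall's condition holds for this subset.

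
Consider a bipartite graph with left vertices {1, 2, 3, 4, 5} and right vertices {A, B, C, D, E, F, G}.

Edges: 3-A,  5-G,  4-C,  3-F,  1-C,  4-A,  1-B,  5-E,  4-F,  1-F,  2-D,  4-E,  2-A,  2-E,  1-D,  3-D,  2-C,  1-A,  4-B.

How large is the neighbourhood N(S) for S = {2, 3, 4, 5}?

The union of neighbours of {2, 3, 4, 5} is {A, B, C, D, E, F, G}, which has 7 elements.
Since |N(S)| = 7 ≥ |S| = 4, Hall's condition holds for this subset.

7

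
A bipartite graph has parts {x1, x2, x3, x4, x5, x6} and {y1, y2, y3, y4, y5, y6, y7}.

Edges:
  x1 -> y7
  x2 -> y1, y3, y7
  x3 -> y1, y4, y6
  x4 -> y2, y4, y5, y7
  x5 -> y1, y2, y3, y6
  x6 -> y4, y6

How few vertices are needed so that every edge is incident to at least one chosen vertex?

The 6 edges x1–y7, x2–y3, x3–y1, x4–y5, x5–y2, x6–y4 form a matching, so any vertex cover needs at least 6 vertices (one per matched edge).
Conversely {x1, x2, x3, x4, x5, x6} meets every edge and has exactly 6 vertices, so 6 is optimal.

6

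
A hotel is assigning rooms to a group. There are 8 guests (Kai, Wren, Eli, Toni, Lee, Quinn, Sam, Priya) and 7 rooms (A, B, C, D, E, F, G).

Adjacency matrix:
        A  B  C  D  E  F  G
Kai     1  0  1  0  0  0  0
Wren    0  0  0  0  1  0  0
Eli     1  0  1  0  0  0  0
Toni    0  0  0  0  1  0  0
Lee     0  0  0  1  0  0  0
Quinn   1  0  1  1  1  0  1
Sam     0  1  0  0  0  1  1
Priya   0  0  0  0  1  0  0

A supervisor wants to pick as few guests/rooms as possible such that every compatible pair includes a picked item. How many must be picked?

6

{Kai, Eli, Lee, Quinn, Sam, E} is a vertex cover of size 6: every edge has an endpoint in this set.
No smaller cover exists because Kai–A, Wren–E, Eli–C, Lee–D, Quinn–G, Sam–B is a matching of size 6, and a cover must include an endpoint of each of these disjoint edges (König's theorem).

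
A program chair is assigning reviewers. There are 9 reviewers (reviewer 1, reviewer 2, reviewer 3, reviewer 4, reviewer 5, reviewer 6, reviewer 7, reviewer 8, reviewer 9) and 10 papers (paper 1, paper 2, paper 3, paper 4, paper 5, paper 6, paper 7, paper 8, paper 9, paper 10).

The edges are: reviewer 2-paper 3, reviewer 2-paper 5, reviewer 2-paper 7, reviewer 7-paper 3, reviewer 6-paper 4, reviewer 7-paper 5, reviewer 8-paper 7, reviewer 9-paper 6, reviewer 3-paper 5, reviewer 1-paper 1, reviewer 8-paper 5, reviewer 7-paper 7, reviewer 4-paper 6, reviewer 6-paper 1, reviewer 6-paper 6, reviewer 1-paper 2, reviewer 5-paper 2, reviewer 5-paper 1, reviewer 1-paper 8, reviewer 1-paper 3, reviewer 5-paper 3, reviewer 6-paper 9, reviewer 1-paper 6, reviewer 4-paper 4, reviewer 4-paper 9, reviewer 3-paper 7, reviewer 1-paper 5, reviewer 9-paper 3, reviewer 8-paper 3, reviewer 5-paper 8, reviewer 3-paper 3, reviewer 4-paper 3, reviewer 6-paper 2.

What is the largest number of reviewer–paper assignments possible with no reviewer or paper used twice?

For example, pair reviewer 1→paper 2, reviewer 2→paper 5, reviewer 3→paper 3, reviewer 4→paper 9, reviewer 5→paper 1, reviewer 6→paper 4, reviewer 7→paper 7, reviewer 9→paper 6.
The set {reviewer 2, reviewer 3, reviewer 7, reviewer 8} has only 3 neighbours ({paper 3, paper 5, paper 7}), so by Hall's theorem at most 8 of the 9 reviewers can be matched.

8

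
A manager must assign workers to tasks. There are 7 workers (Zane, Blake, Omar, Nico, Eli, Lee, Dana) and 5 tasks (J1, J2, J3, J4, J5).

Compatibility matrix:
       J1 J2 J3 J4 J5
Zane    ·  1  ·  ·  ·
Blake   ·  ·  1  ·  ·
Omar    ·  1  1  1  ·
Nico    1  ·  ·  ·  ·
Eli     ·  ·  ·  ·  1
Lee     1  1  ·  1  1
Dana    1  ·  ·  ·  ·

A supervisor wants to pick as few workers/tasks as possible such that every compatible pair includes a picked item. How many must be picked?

5

The 5 edges Zane–J2, Blake–J3, Omar–J4, Nico–J1, Eli–J5 form a matching, so any vertex cover needs at least 5 vertices (one per matched edge).
Conversely {J1, J2, J3, J4, J5} meets every edge and has exactly 5 vertices, so 5 is optimal.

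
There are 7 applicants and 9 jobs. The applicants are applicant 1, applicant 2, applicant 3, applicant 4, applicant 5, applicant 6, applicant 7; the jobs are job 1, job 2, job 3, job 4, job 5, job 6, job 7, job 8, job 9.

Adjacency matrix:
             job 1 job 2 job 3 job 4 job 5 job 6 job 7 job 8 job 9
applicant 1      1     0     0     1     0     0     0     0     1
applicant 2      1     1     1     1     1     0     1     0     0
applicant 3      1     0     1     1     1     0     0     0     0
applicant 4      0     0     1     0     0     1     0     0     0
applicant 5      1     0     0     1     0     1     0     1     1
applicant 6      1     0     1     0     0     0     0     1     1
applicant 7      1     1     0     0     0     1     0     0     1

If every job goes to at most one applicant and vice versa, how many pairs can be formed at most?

7

One maximum matching: applicant 1-job 4, applicant 2-job 5, applicant 3-job 3, applicant 4-job 6, applicant 5-job 1, applicant 6-job 9, applicant 7-job 2.
All 7 applicants are matched, so no larger matching exists.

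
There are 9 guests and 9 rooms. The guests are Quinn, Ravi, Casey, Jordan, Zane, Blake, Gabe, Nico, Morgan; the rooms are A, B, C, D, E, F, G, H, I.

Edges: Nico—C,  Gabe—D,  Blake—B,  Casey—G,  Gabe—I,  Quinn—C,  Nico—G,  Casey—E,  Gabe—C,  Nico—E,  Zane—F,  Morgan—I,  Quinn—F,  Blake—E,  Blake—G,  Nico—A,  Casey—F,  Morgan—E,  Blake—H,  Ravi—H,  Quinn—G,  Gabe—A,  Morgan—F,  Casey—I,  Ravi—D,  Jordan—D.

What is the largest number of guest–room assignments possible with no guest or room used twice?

9

One maximum matching: Quinn-G, Ravi-H, Casey-I, Jordan-D, Zane-F, Blake-B, Gabe-A, Nico-C, Morgan-E.
This saturates every guest, so 9 is the maximum.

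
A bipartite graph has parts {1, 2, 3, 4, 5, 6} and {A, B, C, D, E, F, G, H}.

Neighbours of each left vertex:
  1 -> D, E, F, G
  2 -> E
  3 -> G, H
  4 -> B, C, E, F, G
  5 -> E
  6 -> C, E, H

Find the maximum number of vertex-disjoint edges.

One maximum matching: 1→D, 2→E, 3→H, 4→G, 6→C.
The set {2, 5} has only 1 neighbour ({E}), so by Hall's theorem at most 5 of the 6 left vertices can be matched.

5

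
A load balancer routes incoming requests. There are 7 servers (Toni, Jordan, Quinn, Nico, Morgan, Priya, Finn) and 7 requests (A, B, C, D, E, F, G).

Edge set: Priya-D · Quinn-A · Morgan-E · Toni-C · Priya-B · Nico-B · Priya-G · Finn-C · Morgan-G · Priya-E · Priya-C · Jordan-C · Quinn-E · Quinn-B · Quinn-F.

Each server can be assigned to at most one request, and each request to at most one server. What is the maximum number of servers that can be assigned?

For example, pair Toni→C, Quinn→F, Nico→B, Morgan→E, Priya→G.
The set {Toni, Jordan, Finn} has only 1 neighbour ({C}), so by Hall's theorem at most 5 of the 7 servers can be matched.

5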